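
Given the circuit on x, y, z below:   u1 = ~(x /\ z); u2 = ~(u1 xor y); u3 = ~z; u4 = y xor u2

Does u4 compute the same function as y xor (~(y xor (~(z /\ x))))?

Yes

u1 = ~(x /\ z)
u2 = ~(u1 xor y) = ~((~(x /\ z)) xor y)
u4 = y xor u2 = y xor (~((~(x /\ z)) xor y))
At x=0, y=0, z=0: circuit gives 0, formula gives 0.
At x=1, y=0, z=1: circuit gives 1, formula gives 1.
Agrees on all 8 inputs.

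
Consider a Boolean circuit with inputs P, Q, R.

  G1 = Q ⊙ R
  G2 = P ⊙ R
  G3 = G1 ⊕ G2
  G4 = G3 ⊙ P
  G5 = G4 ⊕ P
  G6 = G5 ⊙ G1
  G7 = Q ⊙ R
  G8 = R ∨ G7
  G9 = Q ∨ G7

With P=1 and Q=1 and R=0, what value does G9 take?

G7 = 1 ⊙ 0 = 0
G9 = 1 ∨ 0 = 1

1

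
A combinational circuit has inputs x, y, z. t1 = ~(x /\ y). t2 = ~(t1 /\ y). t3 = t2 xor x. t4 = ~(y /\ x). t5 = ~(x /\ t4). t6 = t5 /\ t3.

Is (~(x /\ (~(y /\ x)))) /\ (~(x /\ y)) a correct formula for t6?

No

t1 = ~(x /\ y)
t2 = ~(t1 /\ y) = ~((~(x /\ y)) /\ y)
t3 = t2 xor x = (~((~(x /\ y)) /\ y)) xor x
t4 = ~(y /\ x)
t5 = ~(x /\ t4) = ~(x /\ (~(y /\ x)))
t6 = t5 /\ t3 = (~(x /\ (~(y /\ x)))) /\ ((~((~(x /\ y)) /\ y)) xor x)
At x=0, y=1, z=0: circuit gives 0, formula gives 1.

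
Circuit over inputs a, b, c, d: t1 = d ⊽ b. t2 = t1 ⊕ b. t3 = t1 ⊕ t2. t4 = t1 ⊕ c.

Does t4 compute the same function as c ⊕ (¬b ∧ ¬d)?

t1 = d ⊽ b
t4 = t1 ⊕ c = (d ⊽ b) ⊕ c
At a=0, b=0, c=0, d=1: circuit gives 0, formula gives 0.
At a=0, b=0, c=0, d=0: circuit gives 1, formula gives 1.
Agrees on all 16 inputs.

Yes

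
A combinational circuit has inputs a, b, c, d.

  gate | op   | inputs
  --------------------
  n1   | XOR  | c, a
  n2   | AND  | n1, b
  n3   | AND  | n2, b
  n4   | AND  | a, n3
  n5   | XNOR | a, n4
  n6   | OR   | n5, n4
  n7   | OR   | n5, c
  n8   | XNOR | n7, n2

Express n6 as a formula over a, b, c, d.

(a XNOR (a AND (((c XOR a) AND b) AND b))) OR (a AND (((c XOR a) AND b) AND b))

n1 = c XOR a
n2 = n1 AND b = (c XOR a) AND b
n3 = n2 AND b = ((c XOR a) AND b) AND b
n4 = a AND n3 = a AND (((c XOR a) AND b) AND b)
n5 = a XNOR n4 = a XNOR (a AND (((c XOR a) AND b) AND b))
n6 = n5 OR n4 = (a XNOR (a AND (((c XOR a) AND b) AND b))) OR (a AND (((c XOR a) AND b) AND b))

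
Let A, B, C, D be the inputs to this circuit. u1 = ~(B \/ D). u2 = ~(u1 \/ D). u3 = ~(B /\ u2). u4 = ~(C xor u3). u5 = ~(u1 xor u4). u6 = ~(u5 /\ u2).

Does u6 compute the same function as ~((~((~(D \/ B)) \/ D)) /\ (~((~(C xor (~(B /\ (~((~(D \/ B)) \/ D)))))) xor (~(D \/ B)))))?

u1 = ~(B \/ D)
u2 = ~(u1 \/ D) = ~((~(B \/ D)) \/ D)
u3 = ~(B /\ u2) = ~(B /\ (~((~(B \/ D)) \/ D)))
u4 = ~(C xor u3) = ~(C xor (~(B /\ (~((~(B \/ D)) \/ D)))))
u5 = ~(u1 xor u4) = ~((~(B \/ D)) xor (~(C xor (~(B /\ (~((~(B \/ D)) \/ D)))))))
u6 = ~(u5 /\ u2) = ~((~((~(B \/ D)) xor (~(C xor (~(B /\ (~((~(B \/ D)) \/ D)))))))) /\ (~((~(B \/ D)) \/ D)))
At A=0, B=1, C=1, D=0: circuit gives 0, formula gives 0.
At A=0, B=0, C=0, D=0: circuit gives 1, formula gives 1.
Agrees on all 16 inputs.

Yes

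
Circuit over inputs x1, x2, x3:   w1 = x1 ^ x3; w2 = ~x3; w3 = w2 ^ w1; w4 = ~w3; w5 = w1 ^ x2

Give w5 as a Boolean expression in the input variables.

(x1 ^ x3) ^ x2

w1 = x1 ^ x3
w5 = w1 ^ x2 = (x1 ^ x3) ^ x2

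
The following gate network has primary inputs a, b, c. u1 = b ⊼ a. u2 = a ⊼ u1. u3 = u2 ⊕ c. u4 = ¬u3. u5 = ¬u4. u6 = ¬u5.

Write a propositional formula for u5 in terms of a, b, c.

u1 = b ⊼ a
u2 = a ⊼ u1 = a ⊼ (b ⊼ a)
u3 = u2 ⊕ c = (a ⊼ (b ⊼ a)) ⊕ c
u4 = ¬u3 = ¬((a ⊼ (b ⊼ a)) ⊕ c)
u5 = ¬u4 = ¬¬((a ⊼ (b ⊼ a)) ⊕ c)

¬¬((a ⊼ (b ⊼ a)) ⊕ c)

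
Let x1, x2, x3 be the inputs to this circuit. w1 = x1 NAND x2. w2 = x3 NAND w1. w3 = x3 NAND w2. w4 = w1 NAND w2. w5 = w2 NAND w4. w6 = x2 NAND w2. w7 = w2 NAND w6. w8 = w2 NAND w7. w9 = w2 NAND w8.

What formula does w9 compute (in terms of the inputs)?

w1 = x1 NAND x2
w2 = x3 NAND w1 = x3 NAND (x1 NAND x2)
w6 = x2 NAND w2 = x2 NAND (x3 NAND (x1 NAND x2))
w7 = w2 NAND w6 = (x3 NAND (x1 NAND x2)) NAND (x2 NAND (x3 NAND (x1 NAND x2)))
w8 = w2 NAND w7 = (x3 NAND (x1 NAND x2)) NAND ((x3 NAND (x1 NAND x2)) NAND (x2 NAND (x3 NAND (x1 NAND x2))))
w9 = w2 NAND w8 = (x3 NAND (x1 NAND x2)) NAND ((x3 NAND (x1 NAND x2)) NAND ((x3 NAND (x1 NAND x2)) NAND (x2 NAND (x3 NAND (x1 NAND x2)))))

(x3 NAND (x1 NAND x2)) NAND ((x3 NAND (x1 NAND x2)) NAND ((x3 NAND (x1 NAND x2)) NAND (x2 NAND (x3 NAND (x1 NAND x2)))))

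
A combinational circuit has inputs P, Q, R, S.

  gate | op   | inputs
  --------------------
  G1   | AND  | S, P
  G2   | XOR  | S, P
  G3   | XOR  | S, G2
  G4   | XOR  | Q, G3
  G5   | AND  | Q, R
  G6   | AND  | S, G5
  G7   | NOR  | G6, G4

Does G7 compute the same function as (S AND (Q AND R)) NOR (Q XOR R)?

G2 = S XOR P
G3 = S XOR G2 = S XOR (S XOR P)
G4 = Q XOR G3 = Q XOR (S XOR (S XOR P))
G5 = Q AND R
G6 = S AND G5 = S AND (Q AND R)
G7 = G6 NOR G4 = (S AND (Q AND R)) NOR (Q XOR (S XOR (S XOR P)))
At P=0, Q=0, R=1, S=0: circuit gives 1, formula gives 0.

No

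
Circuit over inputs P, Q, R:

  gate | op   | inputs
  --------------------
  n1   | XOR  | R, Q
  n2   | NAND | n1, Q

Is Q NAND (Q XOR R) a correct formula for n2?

Yes

n1 = R XOR Q
n2 = n1 NAND Q = (R XOR Q) NAND Q
At P=0, Q=1, R=0: circuit gives 0, formula gives 0.
At P=0, Q=0, R=0: circuit gives 1, formula gives 1.
Agrees on all 8 inputs.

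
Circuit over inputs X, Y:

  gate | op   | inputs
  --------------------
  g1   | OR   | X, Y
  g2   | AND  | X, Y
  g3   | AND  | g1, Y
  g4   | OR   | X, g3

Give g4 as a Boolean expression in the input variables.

X OR ((X OR Y) AND Y)

g1 = X OR Y
g3 = g1 AND Y = (X OR Y) AND Y
g4 = X OR g3 = X OR ((X OR Y) AND Y)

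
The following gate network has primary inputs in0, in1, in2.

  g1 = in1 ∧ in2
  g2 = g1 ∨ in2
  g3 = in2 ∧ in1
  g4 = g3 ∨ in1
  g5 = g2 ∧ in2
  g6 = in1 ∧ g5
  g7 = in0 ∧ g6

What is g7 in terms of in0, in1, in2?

in0 ∧ (in1 ∧ (((in1 ∧ in2) ∨ in2) ∧ in2))

g1 = in1 ∧ in2
g2 = g1 ∨ in2 = (in1 ∧ in2) ∨ in2
g5 = g2 ∧ in2 = ((in1 ∧ in2) ∨ in2) ∧ in2
g6 = in1 ∧ g5 = in1 ∧ (((in1 ∧ in2) ∨ in2) ∧ in2)
g7 = in0 ∧ g6 = in0 ∧ (in1 ∧ (((in1 ∧ in2) ∨ in2) ∧ in2))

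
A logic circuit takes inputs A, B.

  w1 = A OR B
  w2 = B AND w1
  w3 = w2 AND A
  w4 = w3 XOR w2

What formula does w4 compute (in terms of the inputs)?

((B AND (A OR B)) AND A) XOR (B AND (A OR B))

w1 = A OR B
w2 = B AND w1 = B AND (A OR B)
w3 = w2 AND A = (B AND (A OR B)) AND A
w4 = w3 XOR w2 = ((B AND (A OR B)) AND A) XOR (B AND (A OR B))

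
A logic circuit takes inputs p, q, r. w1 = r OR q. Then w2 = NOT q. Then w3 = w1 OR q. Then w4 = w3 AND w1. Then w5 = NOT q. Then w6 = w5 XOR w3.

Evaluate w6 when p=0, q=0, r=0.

1

w1 = 0 OR 0 = 0
w3 = 0 OR 0 = 0
w5 = NOT 0 = 1
w6 = 1 XOR 0 = 1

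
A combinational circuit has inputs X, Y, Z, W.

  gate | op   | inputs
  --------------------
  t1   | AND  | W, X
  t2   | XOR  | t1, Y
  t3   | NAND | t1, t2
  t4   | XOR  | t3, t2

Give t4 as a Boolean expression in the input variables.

t1 = W AND X
t2 = t1 XOR Y = (W AND X) XOR Y
t3 = t1 NAND t2 = (W AND X) NAND ((W AND X) XOR Y)
t4 = t3 XOR t2 = ((W AND X) NAND ((W AND X) XOR Y)) XOR ((W AND X) XOR Y)

((W AND X) NAND ((W AND X) XOR Y)) XOR ((W AND X) XOR Y)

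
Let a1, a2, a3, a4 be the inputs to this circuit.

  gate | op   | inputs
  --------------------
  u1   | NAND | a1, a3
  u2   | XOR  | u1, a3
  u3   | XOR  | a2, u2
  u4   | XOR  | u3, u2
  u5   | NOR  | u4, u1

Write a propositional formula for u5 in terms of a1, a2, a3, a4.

u1 = a1 NAND a3
u2 = u1 XOR a3 = (a1 NAND a3) XOR a3
u3 = a2 XOR u2 = a2 XOR ((a1 NAND a3) XOR a3)
u4 = u3 XOR u2 = (a2 XOR ((a1 NAND a3) XOR a3)) XOR ((a1 NAND a3) XOR a3)
u5 = u4 NOR u1 = ((a2 XOR ((a1 NAND a3) XOR a3)) XOR ((a1 NAND a3) XOR a3)) NOR (a1 NAND a3)

((a2 XOR ((a1 NAND a3) XOR a3)) XOR ((a1 NAND a3) XOR a3)) NOR (a1 NAND a3)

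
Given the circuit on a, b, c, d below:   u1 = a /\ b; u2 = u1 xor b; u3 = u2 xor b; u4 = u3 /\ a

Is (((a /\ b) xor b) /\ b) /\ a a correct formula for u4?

u1 = a /\ b
u2 = u1 xor b = (a /\ b) xor b
u3 = u2 xor b = ((a /\ b) xor b) xor b
u4 = u3 /\ a = (((a /\ b) xor b) xor b) /\ a
At a=1, b=1, c=0, d=0: circuit gives 1, formula gives 0.

No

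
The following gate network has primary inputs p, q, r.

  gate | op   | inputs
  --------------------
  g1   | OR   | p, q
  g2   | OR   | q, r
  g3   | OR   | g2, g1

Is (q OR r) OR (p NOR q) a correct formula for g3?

No

g1 = p OR q
g2 = q OR r
g3 = g2 OR g1 = (q OR r) OR (p OR q)
At p=0, q=0, r=0: circuit gives 0, formula gives 1.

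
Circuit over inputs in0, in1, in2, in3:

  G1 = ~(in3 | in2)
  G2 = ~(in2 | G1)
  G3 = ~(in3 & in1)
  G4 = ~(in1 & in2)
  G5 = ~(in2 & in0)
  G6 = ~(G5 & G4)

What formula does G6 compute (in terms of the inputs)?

G4 = ~(in1 & in2)
G5 = ~(in2 & in0)
G6 = ~(G5 & G4) = ~((~(in2 & in0)) & (~(in1 & in2)))

~((~(in2 & in0)) & (~(in1 & in2)))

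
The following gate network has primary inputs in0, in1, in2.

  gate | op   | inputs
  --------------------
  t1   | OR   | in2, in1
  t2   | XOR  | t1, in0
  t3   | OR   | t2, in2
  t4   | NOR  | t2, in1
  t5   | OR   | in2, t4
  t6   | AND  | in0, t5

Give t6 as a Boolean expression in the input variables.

in0 AND (in2 OR (((in2 OR in1) XOR in0) NOR in1))

t1 = in2 OR in1
t2 = t1 XOR in0 = (in2 OR in1) XOR in0
t4 = t2 NOR in1 = ((in2 OR in1) XOR in0) NOR in1
t5 = in2 OR t4 = in2 OR (((in2 OR in1) XOR in0) NOR in1)
t6 = in0 AND t5 = in0 AND (in2 OR (((in2 OR in1) XOR in0) NOR in1))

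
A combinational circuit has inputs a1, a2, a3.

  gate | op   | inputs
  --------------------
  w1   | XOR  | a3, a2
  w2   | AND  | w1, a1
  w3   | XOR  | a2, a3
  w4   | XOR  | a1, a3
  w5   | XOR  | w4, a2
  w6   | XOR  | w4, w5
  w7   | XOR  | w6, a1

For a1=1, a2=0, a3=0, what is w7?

w4 = 1 XOR 0 = 1
w5 = 1 XOR 0 = 1
w6 = 1 XOR 1 = 0
w7 = 0 XOR 1 = 1

1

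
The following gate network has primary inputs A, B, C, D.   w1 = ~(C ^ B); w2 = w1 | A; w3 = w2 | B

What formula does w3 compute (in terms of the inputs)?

w1 = ~(C ^ B)
w2 = w1 | A = (~(C ^ B)) | A
w3 = w2 | B = ((~(C ^ B)) | A) | B

((~(C ^ B)) | A) | B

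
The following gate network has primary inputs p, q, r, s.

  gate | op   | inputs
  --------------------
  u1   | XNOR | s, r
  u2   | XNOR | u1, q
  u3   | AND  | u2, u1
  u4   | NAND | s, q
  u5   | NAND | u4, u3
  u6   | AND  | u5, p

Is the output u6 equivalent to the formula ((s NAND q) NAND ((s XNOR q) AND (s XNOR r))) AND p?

No

u1 = s XNOR r
u2 = u1 XNOR q = (s XNOR r) XNOR q
u3 = u2 AND u1 = ((s XNOR r) XNOR q) AND (s XNOR r)
u4 = s NAND q
u5 = u4 NAND u3 = (s NAND q) NAND (((s XNOR r) XNOR q) AND (s XNOR r))
u6 = u5 AND p = ((s NAND q) NAND (((s XNOR r) XNOR q) AND (s XNOR r))) AND p
At p=1, q=0, r=0, s=0: circuit gives 1, formula gives 0.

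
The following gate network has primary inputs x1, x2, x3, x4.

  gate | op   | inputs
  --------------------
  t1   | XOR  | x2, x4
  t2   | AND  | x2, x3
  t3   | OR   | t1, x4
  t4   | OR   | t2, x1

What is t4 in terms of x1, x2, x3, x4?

(x2 AND x3) OR x1

t2 = x2 AND x3
t4 = t2 OR x1 = (x2 AND x3) OR x1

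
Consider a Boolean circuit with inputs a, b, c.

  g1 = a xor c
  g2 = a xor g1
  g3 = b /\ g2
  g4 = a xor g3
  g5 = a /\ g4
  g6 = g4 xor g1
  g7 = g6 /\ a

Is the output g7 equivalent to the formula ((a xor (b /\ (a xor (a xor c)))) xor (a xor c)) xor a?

No

g1 = a xor c
g2 = a xor g1 = a xor (a xor c)
g3 = b /\ g2 = b /\ (a xor (a xor c))
g4 = a xor g3 = a xor (b /\ (a xor (a xor c)))
g6 = g4 xor g1 = (a xor (b /\ (a xor (a xor c)))) xor (a xor c)
g7 = g6 /\ a = ((a xor (b /\ (a xor (a xor c)))) xor (a xor c)) /\ a
At a=0, b=0, c=1: circuit gives 0, formula gives 1.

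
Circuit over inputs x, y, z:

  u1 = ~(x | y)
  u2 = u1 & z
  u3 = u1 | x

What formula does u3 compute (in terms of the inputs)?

u1 = ~(x | y)
u3 = u1 | x = (~(x | y)) | x

(~(x | y)) | x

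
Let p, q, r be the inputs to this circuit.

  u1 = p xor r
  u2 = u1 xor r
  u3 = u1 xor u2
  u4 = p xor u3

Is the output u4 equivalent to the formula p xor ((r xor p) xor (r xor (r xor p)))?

Yes

u1 = p xor r
u2 = u1 xor r = (p xor r) xor r
u3 = u1 xor u2 = (p xor r) xor ((p xor r) xor r)
u4 = p xor u3 = p xor ((p xor r) xor ((p xor r) xor r))
At p=0, q=0, r=0: circuit gives 0, formula gives 0.
At p=0, q=0, r=1: circuit gives 1, formula gives 1.
Agrees on all 8 inputs.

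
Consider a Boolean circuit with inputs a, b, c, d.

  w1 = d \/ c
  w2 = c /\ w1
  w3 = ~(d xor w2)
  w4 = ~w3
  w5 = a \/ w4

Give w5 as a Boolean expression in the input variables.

w1 = d \/ c
w2 = c /\ w1 = c /\ (d \/ c)
w3 = ~(d xor w2) = ~(d xor (c /\ (d \/ c)))
w4 = ~w3 = ~(~(d xor (c /\ (d \/ c))))
w5 = a \/ w4 = a \/ ~(~(d xor (c /\ (d \/ c))))

a \/ ~(~(d xor (c /\ (d \/ c))))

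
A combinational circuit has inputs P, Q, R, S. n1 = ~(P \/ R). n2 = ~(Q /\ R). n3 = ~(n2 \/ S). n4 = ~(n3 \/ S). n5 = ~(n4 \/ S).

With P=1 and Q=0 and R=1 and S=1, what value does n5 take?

0

n2 = ~(0 /\ 1) = 1
n3 = ~(1 \/ 1) = 0
n4 = ~(0 \/ 1) = 0
n5 = ~(0 \/ 1) = 0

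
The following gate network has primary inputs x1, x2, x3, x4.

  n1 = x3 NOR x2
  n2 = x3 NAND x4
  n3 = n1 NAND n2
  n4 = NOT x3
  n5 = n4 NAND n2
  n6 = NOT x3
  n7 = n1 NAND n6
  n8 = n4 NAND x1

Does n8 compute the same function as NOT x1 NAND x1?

n4 = NOT x3
n8 = n4 NAND x1 = NOT x3 NAND x1
At x1=1, x2=0, x3=0, x4=0: circuit gives 0, formula gives 1.

No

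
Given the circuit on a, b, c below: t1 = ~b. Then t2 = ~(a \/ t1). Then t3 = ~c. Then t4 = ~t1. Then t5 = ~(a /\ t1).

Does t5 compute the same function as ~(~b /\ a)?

Yes

t1 = ~b
t5 = ~(a /\ t1) = ~(a /\ ~b)
At a=1, b=0, c=0: circuit gives 0, formula gives 0.
At a=0, b=0, c=0: circuit gives 1, formula gives 1.
Agrees on all 8 inputs.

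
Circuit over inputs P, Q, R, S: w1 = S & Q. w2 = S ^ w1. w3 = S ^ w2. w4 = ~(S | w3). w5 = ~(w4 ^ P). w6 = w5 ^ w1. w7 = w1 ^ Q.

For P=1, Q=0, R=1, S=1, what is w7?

w1 = 1 & 0 = 0
w7 = 0 ^ 0 = 0

0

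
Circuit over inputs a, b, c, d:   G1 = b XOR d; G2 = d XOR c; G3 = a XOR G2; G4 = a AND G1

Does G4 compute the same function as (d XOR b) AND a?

Yes

G1 = b XOR d
G4 = a AND G1 = a AND (b XOR d)
At a=0, b=0, c=0, d=0: circuit gives 0, formula gives 0.
At a=1, b=0, c=0, d=1: circuit gives 1, formula gives 1.
Agrees on all 16 inputs.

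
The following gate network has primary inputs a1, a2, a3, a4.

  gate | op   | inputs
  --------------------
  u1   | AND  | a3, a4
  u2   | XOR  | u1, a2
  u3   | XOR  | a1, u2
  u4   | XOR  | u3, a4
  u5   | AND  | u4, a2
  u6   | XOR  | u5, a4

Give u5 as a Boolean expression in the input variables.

u1 = a3 AND a4
u2 = u1 XOR a2 = (a3 AND a4) XOR a2
u3 = a1 XOR u2 = a1 XOR ((a3 AND a4) XOR a2)
u4 = u3 XOR a4 = (a1 XOR ((a3 AND a4) XOR a2)) XOR a4
u5 = u4 AND a2 = ((a1 XOR ((a3 AND a4) XOR a2)) XOR a4) AND a2

((a1 XOR ((a3 AND a4) XOR a2)) XOR a4) AND a2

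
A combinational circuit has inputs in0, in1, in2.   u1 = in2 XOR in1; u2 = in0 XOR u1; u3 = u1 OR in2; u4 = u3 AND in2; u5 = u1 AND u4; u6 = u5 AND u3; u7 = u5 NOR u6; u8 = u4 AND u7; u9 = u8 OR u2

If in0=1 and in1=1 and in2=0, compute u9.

0

u1 = 0 XOR 1 = 1
u2 = 1 XOR 1 = 0
u3 = 1 OR 0 = 1
u4 = 1 AND 0 = 0
u5 = 1 AND 0 = 0
u6 = 0 AND 1 = 0
u7 = 0 NOR 0 = 1
u8 = 0 AND 1 = 0
u9 = 0 OR 0 = 0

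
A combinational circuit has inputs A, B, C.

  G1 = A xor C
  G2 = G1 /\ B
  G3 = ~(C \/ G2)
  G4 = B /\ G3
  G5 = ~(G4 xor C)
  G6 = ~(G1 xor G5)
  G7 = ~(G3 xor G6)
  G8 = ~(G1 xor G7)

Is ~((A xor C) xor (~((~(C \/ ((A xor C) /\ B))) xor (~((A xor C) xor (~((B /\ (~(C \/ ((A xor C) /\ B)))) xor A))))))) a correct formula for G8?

G1 = A xor C
G2 = G1 /\ B = (A xor C) /\ B
G3 = ~(C \/ G2) = ~(C \/ ((A xor C) /\ B))
G4 = B /\ G3 = B /\ (~(C \/ ((A xor C) /\ B)))
G5 = ~(G4 xor C) = ~((B /\ (~(C \/ ((A xor C) /\ B)))) xor C)
G6 = ~(G1 xor G5) = ~((A xor C) xor (~((B /\ (~(C \/ ((A xor C) /\ B)))) xor C)))
G7 = ~(G3 xor G6) = ~((~(C \/ ((A xor C) /\ B))) xor (~((A xor C) xor (~((B /\ (~(C \/ ((A xor C) /\ B)))) xor C)))))
G8 = ~(G1 xor G7) = ~((A xor C) xor (~((~(C \/ ((A xor C) /\ B))) xor (~((A xor C) xor (~((B /\ (~(C \/ ((A xor C) /\ B)))) xor C)))))))
At A=0, B=0, C=1: circuit gives 1, formula gives 0.

No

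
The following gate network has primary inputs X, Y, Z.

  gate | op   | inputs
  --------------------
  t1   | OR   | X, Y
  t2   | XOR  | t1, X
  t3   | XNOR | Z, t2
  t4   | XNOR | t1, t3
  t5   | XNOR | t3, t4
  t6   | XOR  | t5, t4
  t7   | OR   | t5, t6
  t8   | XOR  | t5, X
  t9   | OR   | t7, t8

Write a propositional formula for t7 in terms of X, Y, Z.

t1 = X OR Y
t2 = t1 XOR X = (X OR Y) XOR X
t3 = Z XNOR t2 = Z XNOR ((X OR Y) XOR X)
t4 = t1 XNOR t3 = (X OR Y) XNOR (Z XNOR ((X OR Y) XOR X))
t5 = t3 XNOR t4 = (Z XNOR ((X OR Y) XOR X)) XNOR ((X OR Y) XNOR (Z XNOR ((X OR Y) XOR X)))
t6 = t5 XOR t4 = ((Z XNOR ((X OR Y) XOR X)) XNOR ((X OR Y) XNOR (Z XNOR ((X OR Y) XOR X)))) XOR ((X OR Y) XNOR (Z XNOR ((X OR Y) XOR X)))
t7 = t5 OR t6 = ((Z XNOR ((X OR Y) XOR X)) XNOR ((X OR Y) XNOR (Z XNOR ((X OR Y) XOR X)))) OR (((Z XNOR ((X OR Y) XOR X)) XNOR ((X OR Y) XNOR (Z XNOR ((X OR Y) XOR X)))) XOR ((X OR Y) XNOR (Z XNOR ((X OR Y) XOR X))))

((Z XNOR ((X OR Y) XOR X)) XNOR ((X OR Y) XNOR (Z XNOR ((X OR Y) XOR X)))) OR (((Z XNOR ((X OR Y) XOR X)) XNOR ((X OR Y) XNOR (Z XNOR ((X OR Y) XOR X)))) XOR ((X OR Y) XNOR (Z XNOR ((X OR Y) XOR X))))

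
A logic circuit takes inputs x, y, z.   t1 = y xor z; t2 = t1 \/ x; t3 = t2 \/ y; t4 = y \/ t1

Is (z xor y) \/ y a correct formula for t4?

Yes

t1 = y xor z
t4 = y \/ t1 = y \/ (y xor z)
At x=0, y=0, z=0: circuit gives 0, formula gives 0.
At x=0, y=0, z=1: circuit gives 1, formula gives 1.
Agrees on all 8 inputs.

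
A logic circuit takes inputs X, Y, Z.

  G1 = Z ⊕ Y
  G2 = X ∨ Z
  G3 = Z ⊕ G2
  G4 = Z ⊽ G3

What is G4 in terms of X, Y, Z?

G2 = X ∨ Z
G3 = Z ⊕ G2 = Z ⊕ (X ∨ Z)
G4 = Z ⊽ G3 = Z ⊽ (Z ⊕ (X ∨ Z))

Z ⊽ (Z ⊕ (X ∨ Z))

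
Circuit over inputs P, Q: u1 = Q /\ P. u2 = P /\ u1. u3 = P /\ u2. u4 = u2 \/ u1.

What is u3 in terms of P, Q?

u1 = Q /\ P
u2 = P /\ u1 = P /\ (Q /\ P)
u3 = P /\ u2 = P /\ (P /\ (Q /\ P))

P /\ (P /\ (Q /\ P))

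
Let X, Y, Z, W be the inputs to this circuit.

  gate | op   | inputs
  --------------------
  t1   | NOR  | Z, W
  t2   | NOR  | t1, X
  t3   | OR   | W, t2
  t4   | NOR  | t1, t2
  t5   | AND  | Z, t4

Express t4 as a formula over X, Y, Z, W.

t1 = Z NOR W
t2 = t1 NOR X = (Z NOR W) NOR X
t4 = t1 NOR t2 = (Z NOR W) NOR ((Z NOR W) NOR X)

(Z NOR W) NOR ((Z NOR W) NOR X)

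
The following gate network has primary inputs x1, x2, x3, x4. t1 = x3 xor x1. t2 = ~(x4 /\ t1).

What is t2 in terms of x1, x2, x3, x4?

t1 = x3 xor x1
t2 = ~(x4 /\ t1) = ~(x4 /\ (x3 xor x1))

~(x4 /\ (x3 xor x1))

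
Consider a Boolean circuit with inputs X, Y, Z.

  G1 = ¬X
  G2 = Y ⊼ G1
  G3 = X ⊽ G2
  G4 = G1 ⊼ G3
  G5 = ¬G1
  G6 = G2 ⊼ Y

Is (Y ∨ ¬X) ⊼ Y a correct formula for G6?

G1 = ¬X
G2 = Y ⊼ G1 = Y ⊼ ¬X
G6 = G2 ⊼ Y = (Y ⊼ ¬X) ⊼ Y
At X=0, Y=1, Z=0: circuit gives 1, formula gives 0.

No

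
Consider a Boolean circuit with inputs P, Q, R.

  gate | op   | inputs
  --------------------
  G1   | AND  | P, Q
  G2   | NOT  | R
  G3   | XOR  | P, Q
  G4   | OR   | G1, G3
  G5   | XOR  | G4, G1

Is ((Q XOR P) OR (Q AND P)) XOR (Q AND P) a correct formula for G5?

G1 = P AND Q
G3 = P XOR Q
G4 = G1 OR G3 = (P AND Q) OR (P XOR Q)
G5 = G4 XOR G1 = ((P AND Q) OR (P XOR Q)) XOR (P AND Q)
At P=0, Q=0, R=0: circuit gives 0, formula gives 0.
At P=0, Q=1, R=0: circuit gives 1, formula gives 1.
Agrees on all 8 inputs.

Yes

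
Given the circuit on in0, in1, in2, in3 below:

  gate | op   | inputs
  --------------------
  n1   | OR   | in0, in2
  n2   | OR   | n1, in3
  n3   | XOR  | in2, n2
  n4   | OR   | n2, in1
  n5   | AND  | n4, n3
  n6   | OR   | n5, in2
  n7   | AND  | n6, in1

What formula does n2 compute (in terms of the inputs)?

(in0 OR in2) OR in3

n1 = in0 OR in2
n2 = n1 OR in3 = (in0 OR in2) OR in3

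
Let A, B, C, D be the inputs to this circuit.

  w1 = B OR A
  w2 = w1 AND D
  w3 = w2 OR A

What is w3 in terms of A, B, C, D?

w1 = B OR A
w2 = w1 AND D = (B OR A) AND D
w3 = w2 OR A = ((B OR A) AND D) OR A

((B OR A) AND D) OR A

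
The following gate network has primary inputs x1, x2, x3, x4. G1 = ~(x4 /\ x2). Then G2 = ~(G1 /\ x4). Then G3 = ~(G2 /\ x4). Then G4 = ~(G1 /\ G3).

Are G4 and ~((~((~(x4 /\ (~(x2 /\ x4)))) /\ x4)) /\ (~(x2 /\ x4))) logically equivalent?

G1 = ~(x4 /\ x2)
G2 = ~(G1 /\ x4) = ~((~(x4 /\ x2)) /\ x4)
G3 = ~(G2 /\ x4) = ~((~((~(x4 /\ x2)) /\ x4)) /\ x4)
G4 = ~(G1 /\ G3) = ~((~(x4 /\ x2)) /\ (~((~((~(x4 /\ x2)) /\ x4)) /\ x4)))
At x1=0, x2=0, x3=0, x4=0: circuit gives 0, formula gives 0.
At x1=0, x2=1, x3=0, x4=1: circuit gives 1, formula gives 1.
Agrees on all 16 inputs.

Yes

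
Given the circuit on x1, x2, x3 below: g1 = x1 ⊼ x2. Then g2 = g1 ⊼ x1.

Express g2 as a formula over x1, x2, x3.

(x1 ⊼ x2) ⊼ x1

g1 = x1 ⊼ x2
g2 = g1 ⊼ x1 = (x1 ⊼ x2) ⊼ x1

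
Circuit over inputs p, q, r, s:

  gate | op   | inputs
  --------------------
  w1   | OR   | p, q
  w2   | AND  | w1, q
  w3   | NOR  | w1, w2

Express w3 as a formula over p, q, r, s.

(p OR q) NOR ((p OR q) AND q)

w1 = p OR q
w2 = w1 AND q = (p OR q) AND q
w3 = w1 NOR w2 = (p OR q) NOR ((p OR q) AND q)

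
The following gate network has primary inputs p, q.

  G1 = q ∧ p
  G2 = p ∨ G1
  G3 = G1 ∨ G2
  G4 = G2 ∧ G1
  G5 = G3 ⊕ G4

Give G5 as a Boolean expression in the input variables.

((q ∧ p) ∨ (p ∨ (q ∧ p))) ⊕ ((p ∨ (q ∧ p)) ∧ (q ∧ p))

G1 = q ∧ p
G2 = p ∨ G1 = p ∨ (q ∧ p)
G3 = G1 ∨ G2 = (q ∧ p) ∨ (p ∨ (q ∧ p))
G4 = G2 ∧ G1 = (p ∨ (q ∧ p)) ∧ (q ∧ p)
G5 = G3 ⊕ G4 = ((q ∧ p) ∨ (p ∨ (q ∧ p))) ⊕ ((p ∨ (q ∧ p)) ∧ (q ∧ p))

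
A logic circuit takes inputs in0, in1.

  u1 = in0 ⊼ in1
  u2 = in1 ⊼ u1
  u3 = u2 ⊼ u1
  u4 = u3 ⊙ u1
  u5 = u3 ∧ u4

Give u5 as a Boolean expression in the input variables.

((in1 ⊼ (in0 ⊼ in1)) ⊼ (in0 ⊼ in1)) ∧ (((in1 ⊼ (in0 ⊼ in1)) ⊼ (in0 ⊼ in1)) ⊙ (in0 ⊼ in1))

u1 = in0 ⊼ in1
u2 = in1 ⊼ u1 = in1 ⊼ (in0 ⊼ in1)
u3 = u2 ⊼ u1 = (in1 ⊼ (in0 ⊼ in1)) ⊼ (in0 ⊼ in1)
u4 = u3 ⊙ u1 = ((in1 ⊼ (in0 ⊼ in1)) ⊼ (in0 ⊼ in1)) ⊙ (in0 ⊼ in1)
u5 = u3 ∧ u4 = ((in1 ⊼ (in0 ⊼ in1)) ⊼ (in0 ⊼ in1)) ∧ (((in1 ⊼ (in0 ⊼ in1)) ⊼ (in0 ⊼ in1)) ⊙ (in0 ⊼ in1))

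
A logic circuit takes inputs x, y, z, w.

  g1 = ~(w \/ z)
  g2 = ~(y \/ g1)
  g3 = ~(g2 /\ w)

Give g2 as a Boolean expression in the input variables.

~(y \/ (~(w \/ z)))

g1 = ~(w \/ z)
g2 = ~(y \/ g1) = ~(y \/ (~(w \/ z)))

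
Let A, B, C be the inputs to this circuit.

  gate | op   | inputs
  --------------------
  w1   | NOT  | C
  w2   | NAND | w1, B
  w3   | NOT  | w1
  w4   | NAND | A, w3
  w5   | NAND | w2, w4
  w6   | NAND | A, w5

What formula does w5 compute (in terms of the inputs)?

(NOT C NAND B) NAND (A NAND NOT NOT C)

w1 = NOT C
w2 = w1 NAND B = NOT C NAND B
w3 = NOT w1 = NOT NOT C
w4 = A NAND w3 = A NAND NOT NOT C
w5 = w2 NAND w4 = (NOT C NAND B) NAND (A NAND NOT NOT C)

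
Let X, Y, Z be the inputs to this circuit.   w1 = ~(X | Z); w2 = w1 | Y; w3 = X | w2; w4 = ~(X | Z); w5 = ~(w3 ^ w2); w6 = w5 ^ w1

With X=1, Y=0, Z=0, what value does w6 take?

0

w1 = ~(1 | 0) = 0
w2 = 0 | 0 = 0
w3 = 1 | 0 = 1
w5 = ~(1 ^ 0) = 0
w6 = 0 ^ 0 = 0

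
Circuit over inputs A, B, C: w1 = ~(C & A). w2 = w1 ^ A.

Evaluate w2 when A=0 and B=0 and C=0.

w1 = ~(0 & 0) = 1
w2 = 1 ^ 0 = 1

1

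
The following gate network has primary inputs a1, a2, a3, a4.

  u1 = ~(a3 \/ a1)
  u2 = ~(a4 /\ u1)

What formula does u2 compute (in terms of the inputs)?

u1 = ~(a3 \/ a1)
u2 = ~(a4 /\ u1) = ~(a4 /\ (~(a3 \/ a1)))

~(a4 /\ (~(a3 \/ a1)))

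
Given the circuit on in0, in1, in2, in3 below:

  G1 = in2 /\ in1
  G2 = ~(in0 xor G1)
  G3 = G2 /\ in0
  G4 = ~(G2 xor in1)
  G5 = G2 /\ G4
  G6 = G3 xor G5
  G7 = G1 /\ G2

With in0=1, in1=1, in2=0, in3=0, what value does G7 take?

0

G1 = 0 /\ 1 = 0
G2 = ~(1 xor 0) = 0
G7 = 0 /\ 0 = 0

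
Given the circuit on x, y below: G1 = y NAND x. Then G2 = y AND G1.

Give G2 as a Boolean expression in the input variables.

G1 = y NAND x
G2 = y AND G1 = y AND (y NAND x)

y AND (y NAND x)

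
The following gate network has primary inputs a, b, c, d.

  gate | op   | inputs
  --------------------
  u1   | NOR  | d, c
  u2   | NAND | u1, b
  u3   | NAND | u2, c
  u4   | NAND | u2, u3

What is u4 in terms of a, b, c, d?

((d NOR c) NAND b) NAND (((d NOR c) NAND b) NAND c)

u1 = d NOR c
u2 = u1 NAND b = (d NOR c) NAND b
u3 = u2 NAND c = ((d NOR c) NAND b) NAND c
u4 = u2 NAND u3 = ((d NOR c) NAND b) NAND (((d NOR c) NAND b) NAND c)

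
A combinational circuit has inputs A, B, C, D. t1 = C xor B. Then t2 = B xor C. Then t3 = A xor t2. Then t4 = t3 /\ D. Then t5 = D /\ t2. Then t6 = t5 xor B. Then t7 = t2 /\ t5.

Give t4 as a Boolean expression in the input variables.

t2 = B xor C
t3 = A xor t2 = A xor (B xor C)
t4 = t3 /\ D = (A xor (B xor C)) /\ D

(A xor (B xor C)) /\ D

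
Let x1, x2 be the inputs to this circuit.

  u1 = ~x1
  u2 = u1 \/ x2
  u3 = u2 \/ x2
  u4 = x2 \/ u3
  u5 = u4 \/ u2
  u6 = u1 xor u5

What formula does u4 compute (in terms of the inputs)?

x2 \/ ((~x1 \/ x2) \/ x2)

u1 = ~x1
u2 = u1 \/ x2 = ~x1 \/ x2
u3 = u2 \/ x2 = (~x1 \/ x2) \/ x2
u4 = x2 \/ u3 = x2 \/ ((~x1 \/ x2) \/ x2)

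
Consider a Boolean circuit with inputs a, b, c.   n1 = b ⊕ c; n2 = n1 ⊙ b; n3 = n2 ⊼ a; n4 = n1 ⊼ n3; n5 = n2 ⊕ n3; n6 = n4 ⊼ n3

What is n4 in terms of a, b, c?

n1 = b ⊕ c
n2 = n1 ⊙ b = (b ⊕ c) ⊙ b
n3 = n2 ⊼ a = ((b ⊕ c) ⊙ b) ⊼ a
n4 = n1 ⊼ n3 = (b ⊕ c) ⊼ (((b ⊕ c) ⊙ b) ⊼ a)

(b ⊕ c) ⊼ (((b ⊕ c) ⊙ b) ⊼ a)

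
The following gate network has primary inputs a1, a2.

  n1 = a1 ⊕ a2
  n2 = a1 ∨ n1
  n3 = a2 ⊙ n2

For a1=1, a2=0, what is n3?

0

n1 = 1 ⊕ 0 = 1
n2 = 1 ∨ 1 = 1
n3 = 0 ⊙ 1 = 0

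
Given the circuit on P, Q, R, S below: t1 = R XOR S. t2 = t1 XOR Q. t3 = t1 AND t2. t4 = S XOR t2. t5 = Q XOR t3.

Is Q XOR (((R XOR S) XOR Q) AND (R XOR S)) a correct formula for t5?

t1 = R XOR S
t2 = t1 XOR Q = (R XOR S) XOR Q
t3 = t1 AND t2 = (R XOR S) AND ((R XOR S) XOR Q)
t5 = Q XOR t3 = Q XOR ((R XOR S) AND ((R XOR S) XOR Q))
At P=0, Q=0, R=0, S=0: circuit gives 0, formula gives 0.
At P=0, Q=0, R=0, S=1: circuit gives 1, formula gives 1.
Agrees on all 16 inputs.

Yes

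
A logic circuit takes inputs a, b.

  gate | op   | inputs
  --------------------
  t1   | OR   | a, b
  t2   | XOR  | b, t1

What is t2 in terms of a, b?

b XOR (a OR b)

t1 = a OR b
t2 = b XOR t1 = b XOR (a OR b)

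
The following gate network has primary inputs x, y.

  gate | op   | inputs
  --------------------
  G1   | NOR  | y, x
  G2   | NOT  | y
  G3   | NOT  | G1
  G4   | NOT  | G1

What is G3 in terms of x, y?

NOT (y NOR x)

G1 = y NOR x
G3 = NOT G1 = NOT (y NOR x)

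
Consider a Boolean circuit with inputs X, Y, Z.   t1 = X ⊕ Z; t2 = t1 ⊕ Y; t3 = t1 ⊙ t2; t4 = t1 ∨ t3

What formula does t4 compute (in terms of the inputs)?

t1 = X ⊕ Z
t2 = t1 ⊕ Y = (X ⊕ Z) ⊕ Y
t3 = t1 ⊙ t2 = (X ⊕ Z) ⊙ ((X ⊕ Z) ⊕ Y)
t4 = t1 ∨ t3 = (X ⊕ Z) ∨ ((X ⊕ Z) ⊙ ((X ⊕ Z) ⊕ Y))

(X ⊕ Z) ∨ ((X ⊕ Z) ⊙ ((X ⊕ Z) ⊕ Y))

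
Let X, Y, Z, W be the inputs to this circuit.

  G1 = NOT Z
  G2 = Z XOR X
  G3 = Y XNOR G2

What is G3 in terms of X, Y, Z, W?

G2 = Z XOR X
G3 = Y XNOR G2 = Y XNOR (Z XOR X)

Y XNOR (Z XOR X)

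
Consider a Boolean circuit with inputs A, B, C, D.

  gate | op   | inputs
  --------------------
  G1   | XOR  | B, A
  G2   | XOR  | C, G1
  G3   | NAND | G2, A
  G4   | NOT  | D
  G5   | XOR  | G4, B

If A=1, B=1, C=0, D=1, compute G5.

1

G4 = NOT 1 = 0
G5 = 0 XOR 1 = 1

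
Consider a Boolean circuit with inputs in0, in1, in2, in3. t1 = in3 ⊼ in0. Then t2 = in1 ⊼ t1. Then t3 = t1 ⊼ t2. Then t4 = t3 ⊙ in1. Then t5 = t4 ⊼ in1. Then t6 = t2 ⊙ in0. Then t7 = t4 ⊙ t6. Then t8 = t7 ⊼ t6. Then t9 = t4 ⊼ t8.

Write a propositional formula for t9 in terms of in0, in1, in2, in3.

(((in3 ⊼ in0) ⊼ (in1 ⊼ (in3 ⊼ in0))) ⊙ in1) ⊼ (((((in3 ⊼ in0) ⊼ (in1 ⊼ (in3 ⊼ in0))) ⊙ in1) ⊙ ((in1 ⊼ (in3 ⊼ in0)) ⊙ in0)) ⊼ ((in1 ⊼ (in3 ⊼ in0)) ⊙ in0))

t1 = in3 ⊼ in0
t2 = in1 ⊼ t1 = in1 ⊼ (in3 ⊼ in0)
t3 = t1 ⊼ t2 = (in3 ⊼ in0) ⊼ (in1 ⊼ (in3 ⊼ in0))
t4 = t3 ⊙ in1 = ((in3 ⊼ in0) ⊼ (in1 ⊼ (in3 ⊼ in0))) ⊙ in1
t6 = t2 ⊙ in0 = (in1 ⊼ (in3 ⊼ in0)) ⊙ in0
t7 = t4 ⊙ t6 = (((in3 ⊼ in0) ⊼ (in1 ⊼ (in3 ⊼ in0))) ⊙ in1) ⊙ ((in1 ⊼ (in3 ⊼ in0)) ⊙ in0)
t8 = t7 ⊼ t6 = ((((in3 ⊼ in0) ⊼ (in1 ⊼ (in3 ⊼ in0))) ⊙ in1) ⊙ ((in1 ⊼ (in3 ⊼ in0)) ⊙ in0)) ⊼ ((in1 ⊼ (in3 ⊼ in0)) ⊙ in0)
t9 = t4 ⊼ t8 = (((in3 ⊼ in0) ⊼ (in1 ⊼ (in3 ⊼ in0))) ⊙ in1) ⊼ (((((in3 ⊼ in0) ⊼ (in1 ⊼ (in3 ⊼ in0))) ⊙ in1) ⊙ ((in1 ⊼ (in3 ⊼ in0)) ⊙ in0)) ⊼ ((in1 ⊼ (in3 ⊼ in0)) ⊙ in0))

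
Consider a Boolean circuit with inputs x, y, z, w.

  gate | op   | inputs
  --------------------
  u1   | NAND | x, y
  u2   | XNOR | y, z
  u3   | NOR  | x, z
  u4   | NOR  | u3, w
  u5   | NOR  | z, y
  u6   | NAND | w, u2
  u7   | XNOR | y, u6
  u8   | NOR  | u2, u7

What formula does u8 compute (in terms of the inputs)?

(y XNOR z) NOR (y XNOR (w NAND (y XNOR z)))

u2 = y XNOR z
u6 = w NAND u2 = w NAND (y XNOR z)
u7 = y XNOR u6 = y XNOR (w NAND (y XNOR z))
u8 = u2 NOR u7 = (y XNOR z) NOR (y XNOR (w NAND (y XNOR z)))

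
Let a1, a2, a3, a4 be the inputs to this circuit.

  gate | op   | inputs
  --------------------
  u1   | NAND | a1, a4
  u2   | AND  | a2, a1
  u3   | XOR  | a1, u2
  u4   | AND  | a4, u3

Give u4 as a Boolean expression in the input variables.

a4 AND (a1 XOR (a2 AND a1))

u2 = a2 AND a1
u3 = a1 XOR u2 = a1 XOR (a2 AND a1)
u4 = a4 AND u3 = a4 AND (a1 XOR (a2 AND a1))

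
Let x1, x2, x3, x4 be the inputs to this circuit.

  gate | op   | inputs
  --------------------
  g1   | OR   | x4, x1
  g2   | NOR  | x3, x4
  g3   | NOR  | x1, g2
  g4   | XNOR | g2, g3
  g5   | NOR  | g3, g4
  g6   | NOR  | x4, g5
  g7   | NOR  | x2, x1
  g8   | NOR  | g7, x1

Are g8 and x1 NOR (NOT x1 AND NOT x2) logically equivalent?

Yes

g7 = x2 NOR x1
g8 = g7 NOR x1 = (x2 NOR x1) NOR x1
At x1=0, x2=0, x3=0, x4=0: circuit gives 0, formula gives 0.
At x1=0, x2=1, x3=0, x4=0: circuit gives 1, formula gives 1.
Agrees on all 16 inputs.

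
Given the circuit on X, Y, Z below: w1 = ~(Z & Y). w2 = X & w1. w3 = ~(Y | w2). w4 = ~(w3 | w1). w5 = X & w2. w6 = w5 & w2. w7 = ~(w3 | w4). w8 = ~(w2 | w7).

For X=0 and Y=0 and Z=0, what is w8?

1

w1 = ~(0 & 0) = 1
w2 = 0 & 1 = 0
w3 = ~(0 | 0) = 1
w4 = ~(1 | 1) = 0
w7 = ~(1 | 0) = 0
w8 = ~(0 | 0) = 1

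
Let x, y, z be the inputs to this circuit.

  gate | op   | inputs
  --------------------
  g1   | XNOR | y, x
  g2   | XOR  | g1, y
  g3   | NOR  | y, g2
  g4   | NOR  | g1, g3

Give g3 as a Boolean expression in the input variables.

y NOR ((y XNOR x) XOR y)

g1 = y XNOR x
g2 = g1 XOR y = (y XNOR x) XOR y
g3 = y NOR g2 = y NOR ((y XNOR x) XOR y)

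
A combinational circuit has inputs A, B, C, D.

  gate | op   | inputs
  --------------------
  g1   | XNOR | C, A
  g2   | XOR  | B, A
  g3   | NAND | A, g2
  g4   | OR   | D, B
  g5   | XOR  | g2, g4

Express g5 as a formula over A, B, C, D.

g2 = B XOR A
g4 = D OR B
g5 = g2 XOR g4 = (B XOR A) XOR (D OR B)

(B XOR A) XOR (D OR B)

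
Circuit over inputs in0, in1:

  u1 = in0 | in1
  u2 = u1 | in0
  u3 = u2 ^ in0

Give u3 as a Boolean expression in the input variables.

((in0 | in1) | in0) ^ in0

u1 = in0 | in1
u2 = u1 | in0 = (in0 | in1) | in0
u3 = u2 ^ in0 = ((in0 | in1) | in0) ^ in0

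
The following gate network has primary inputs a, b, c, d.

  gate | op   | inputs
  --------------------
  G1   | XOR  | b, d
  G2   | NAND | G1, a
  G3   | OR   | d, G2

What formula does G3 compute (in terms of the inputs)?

G1 = b XOR d
G2 = G1 NAND a = (b XOR d) NAND a
G3 = d OR G2 = d OR ((b XOR d) NAND a)

d OR ((b XOR d) NAND a)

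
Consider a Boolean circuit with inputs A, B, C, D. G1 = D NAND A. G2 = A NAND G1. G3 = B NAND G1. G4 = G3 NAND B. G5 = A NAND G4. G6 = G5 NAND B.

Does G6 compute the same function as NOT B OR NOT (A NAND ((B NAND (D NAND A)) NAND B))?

G1 = D NAND A
G3 = B NAND G1 = B NAND (D NAND A)
G4 = G3 NAND B = (B NAND (D NAND A)) NAND B
G5 = A NAND G4 = A NAND ((B NAND (D NAND A)) NAND B)
G6 = G5 NAND B = (A NAND ((B NAND (D NAND A)) NAND B)) NAND B
At A=0, B=1, C=0, D=0: circuit gives 0, formula gives 0.
At A=0, B=0, C=0, D=0: circuit gives 1, formula gives 1.
Agrees on all 16 inputs.

Yes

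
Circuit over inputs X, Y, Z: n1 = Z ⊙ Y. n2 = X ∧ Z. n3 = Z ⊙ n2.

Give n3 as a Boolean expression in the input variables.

Z ⊙ (X ∧ Z)

n2 = X ∧ Z
n3 = Z ⊙ n2 = Z ⊙ (X ∧ Z)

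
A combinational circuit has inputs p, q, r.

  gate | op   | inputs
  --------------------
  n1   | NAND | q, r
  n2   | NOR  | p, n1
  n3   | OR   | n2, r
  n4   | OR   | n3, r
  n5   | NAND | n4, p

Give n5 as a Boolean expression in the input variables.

(((p NOR (q NAND r)) OR r) OR r) NAND p

n1 = q NAND r
n2 = p NOR n1 = p NOR (q NAND r)
n3 = n2 OR r = (p NOR (q NAND r)) OR r
n4 = n3 OR r = ((p NOR (q NAND r)) OR r) OR r
n5 = n4 NAND p = (((p NOR (q NAND r)) OR r) OR r) NAND p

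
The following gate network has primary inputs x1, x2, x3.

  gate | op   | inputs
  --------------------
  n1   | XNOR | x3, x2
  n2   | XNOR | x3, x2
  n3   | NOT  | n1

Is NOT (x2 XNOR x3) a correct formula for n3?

n1 = x3 XNOR x2
n3 = NOT n1 = NOT (x3 XNOR x2)
At x1=0, x2=0, x3=0: circuit gives 0, formula gives 0.
At x1=0, x2=0, x3=1: circuit gives 1, formula gives 1.
Agrees on all 8 inputs.

Yes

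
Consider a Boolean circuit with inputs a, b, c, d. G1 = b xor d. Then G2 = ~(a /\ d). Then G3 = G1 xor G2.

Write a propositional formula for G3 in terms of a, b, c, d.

(b xor d) xor (~(a /\ d))

G1 = b xor d
G2 = ~(a /\ d)
G3 = G1 xor G2 = (b xor d) xor (~(a /\ d))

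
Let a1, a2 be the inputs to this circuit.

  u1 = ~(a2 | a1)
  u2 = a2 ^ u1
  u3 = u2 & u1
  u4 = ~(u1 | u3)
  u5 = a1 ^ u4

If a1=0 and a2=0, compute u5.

u1 = ~(0 | 0) = 1
u2 = 0 ^ 1 = 1
u3 = 1 & 1 = 1
u4 = ~(1 | 1) = 0
u5 = 0 ^ 0 = 0

0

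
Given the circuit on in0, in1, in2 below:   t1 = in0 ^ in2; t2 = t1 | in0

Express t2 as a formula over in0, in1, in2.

(in0 ^ in2) | in0

t1 = in0 ^ in2
t2 = t1 | in0 = (in0 ^ in2) | in0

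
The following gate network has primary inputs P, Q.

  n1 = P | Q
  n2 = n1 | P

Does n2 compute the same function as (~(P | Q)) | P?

n1 = P | Q
n2 = n1 | P = (P | Q) | P
At P=0, Q=0: circuit gives 0, formula gives 1.

No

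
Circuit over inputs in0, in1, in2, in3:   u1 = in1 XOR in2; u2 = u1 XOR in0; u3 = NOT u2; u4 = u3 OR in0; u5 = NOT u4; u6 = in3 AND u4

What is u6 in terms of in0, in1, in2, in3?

u1 = in1 XOR in2
u2 = u1 XOR in0 = (in1 XOR in2) XOR in0
u3 = NOT u2 = NOT ((in1 XOR in2) XOR in0)
u4 = u3 OR in0 = NOT ((in1 XOR in2) XOR in0) OR in0
u6 = in3 AND u4 = in3 AND (NOT ((in1 XOR in2) XOR in0) OR in0)

in3 AND (NOT ((in1 XOR in2) XOR in0) OR in0)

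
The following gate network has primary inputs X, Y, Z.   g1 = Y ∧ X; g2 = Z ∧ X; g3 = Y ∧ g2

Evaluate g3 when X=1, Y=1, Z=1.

g2 = 1 ∧ 1 = 1
g3 = 1 ∧ 1 = 1

1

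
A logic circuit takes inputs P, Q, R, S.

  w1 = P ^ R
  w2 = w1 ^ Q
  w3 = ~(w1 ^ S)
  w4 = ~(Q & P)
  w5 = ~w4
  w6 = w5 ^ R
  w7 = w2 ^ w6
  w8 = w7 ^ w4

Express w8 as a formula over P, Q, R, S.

(((P ^ R) ^ Q) ^ (~(~(Q & P)) ^ R)) ^ (~(Q & P))

w1 = P ^ R
w2 = w1 ^ Q = (P ^ R) ^ Q
w4 = ~(Q & P)
w5 = ~w4 = ~(~(Q & P))
w6 = w5 ^ R = ~(~(Q & P)) ^ R
w7 = w2 ^ w6 = ((P ^ R) ^ Q) ^ (~(~(Q & P)) ^ R)
w8 = w7 ^ w4 = (((P ^ R) ^ Q) ^ (~(~(Q & P)) ^ R)) ^ (~(Q & P))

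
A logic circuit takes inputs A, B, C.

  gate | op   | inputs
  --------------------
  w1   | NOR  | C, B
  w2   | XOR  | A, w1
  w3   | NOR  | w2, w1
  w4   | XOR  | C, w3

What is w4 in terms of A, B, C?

w1 = C NOR B
w2 = A XOR w1 = A XOR (C NOR B)
w3 = w2 NOR w1 = (A XOR (C NOR B)) NOR (C NOR B)
w4 = C XOR w3 = C XOR ((A XOR (C NOR B)) NOR (C NOR B))

C XOR ((A XOR (C NOR B)) NOR (C NOR B))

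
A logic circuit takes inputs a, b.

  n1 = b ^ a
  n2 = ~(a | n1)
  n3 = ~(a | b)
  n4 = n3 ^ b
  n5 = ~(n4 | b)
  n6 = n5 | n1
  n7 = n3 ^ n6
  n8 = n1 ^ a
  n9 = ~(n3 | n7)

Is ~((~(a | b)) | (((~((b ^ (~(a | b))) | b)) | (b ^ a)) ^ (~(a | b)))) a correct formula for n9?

n1 = b ^ a
n3 = ~(a | b)
n4 = n3 ^ b = (~(a | b)) ^ b
n5 = ~(n4 | b) = ~(((~(a | b)) ^ b) | b)
n6 = n5 | n1 = (~(((~(a | b)) ^ b) | b)) | (b ^ a)
n7 = n3 ^ n6 = (~(a | b)) ^ ((~(((~(a | b)) ^ b) | b)) | (b ^ a))
n9 = ~(n3 | n7) = ~((~(a | b)) | ((~(a | b)) ^ ((~(((~(a | b)) ^ b) | b)) | (b ^ a))))
At a=0, b=0: circuit gives 0, formula gives 0.
At a=1, b=1: circuit gives 1, formula gives 1.
Agrees on all 4 inputs.

Yes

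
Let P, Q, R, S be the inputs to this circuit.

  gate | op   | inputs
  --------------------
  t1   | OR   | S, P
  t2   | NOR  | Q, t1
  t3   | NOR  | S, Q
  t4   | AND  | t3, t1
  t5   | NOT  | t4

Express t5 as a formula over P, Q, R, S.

t1 = S OR P
t3 = S NOR Q
t4 = t3 AND t1 = (S NOR Q) AND (S OR P)
t5 = NOT t4 = NOT ((S NOR Q) AND (S OR P))

NOT ((S NOR Q) AND (S OR P))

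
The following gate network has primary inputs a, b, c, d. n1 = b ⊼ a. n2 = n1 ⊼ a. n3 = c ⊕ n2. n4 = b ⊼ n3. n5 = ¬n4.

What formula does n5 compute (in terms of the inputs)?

¬(b ⊼ (c ⊕ ((b ⊼ a) ⊼ a)))

n1 = b ⊼ a
n2 = n1 ⊼ a = (b ⊼ a) ⊼ a
n3 = c ⊕ n2 = c ⊕ ((b ⊼ a) ⊼ a)
n4 = b ⊼ n3 = b ⊼ (c ⊕ ((b ⊼ a) ⊼ a))
n5 = ¬n4 = ¬(b ⊼ (c ⊕ ((b ⊼ a) ⊼ a)))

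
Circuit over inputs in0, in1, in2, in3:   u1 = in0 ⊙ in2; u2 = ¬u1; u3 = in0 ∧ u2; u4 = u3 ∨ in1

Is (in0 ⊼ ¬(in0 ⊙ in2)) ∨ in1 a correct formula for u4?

u1 = in0 ⊙ in2
u2 = ¬u1 = ¬(in0 ⊙ in2)
u3 = in0 ∧ u2 = in0 ∧ ¬(in0 ⊙ in2)
u4 = u3 ∨ in1 = (in0 ∧ ¬(in0 ⊙ in2)) ∨ in1
At in0=0, in1=0, in2=0, in3=0: circuit gives 0, formula gives 1.

No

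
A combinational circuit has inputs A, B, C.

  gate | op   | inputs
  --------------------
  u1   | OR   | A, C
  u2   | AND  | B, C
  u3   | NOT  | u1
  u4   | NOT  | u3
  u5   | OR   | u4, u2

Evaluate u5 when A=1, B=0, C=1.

1

u1 = 1 OR 1 = 1
u2 = 0 AND 1 = 0
u3 = NOT 1 = 0
u4 = NOT 0 = 1
u5 = 1 OR 0 = 1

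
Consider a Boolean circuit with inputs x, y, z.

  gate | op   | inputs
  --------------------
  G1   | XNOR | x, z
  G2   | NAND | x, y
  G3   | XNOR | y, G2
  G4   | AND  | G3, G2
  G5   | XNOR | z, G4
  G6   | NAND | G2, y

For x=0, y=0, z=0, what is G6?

G2 = 0 NAND 0 = 1
G6 = 1 NAND 0 = 1

1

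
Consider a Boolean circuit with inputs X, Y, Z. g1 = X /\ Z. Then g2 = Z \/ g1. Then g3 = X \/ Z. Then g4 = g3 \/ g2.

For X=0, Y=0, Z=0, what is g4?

g1 = 0 /\ 0 = 0
g2 = 0 \/ 0 = 0
g3 = 0 \/ 0 = 0
g4 = 0 \/ 0 = 0

0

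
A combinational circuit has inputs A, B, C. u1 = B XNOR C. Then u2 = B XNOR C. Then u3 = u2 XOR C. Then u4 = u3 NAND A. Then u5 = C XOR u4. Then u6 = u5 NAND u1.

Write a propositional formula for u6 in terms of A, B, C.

u1 = B XNOR C
u2 = B XNOR C
u3 = u2 XOR C = (B XNOR C) XOR C
u4 = u3 NAND A = ((B XNOR C) XOR C) NAND A
u5 = C XOR u4 = C XOR (((B XNOR C) XOR C) NAND A)
u6 = u5 NAND u1 = (C XOR (((B XNOR C) XOR C) NAND A)) NAND (B XNOR C)

(C XOR (((B XNOR C) XOR C) NAND A)) NAND (B XNOR C)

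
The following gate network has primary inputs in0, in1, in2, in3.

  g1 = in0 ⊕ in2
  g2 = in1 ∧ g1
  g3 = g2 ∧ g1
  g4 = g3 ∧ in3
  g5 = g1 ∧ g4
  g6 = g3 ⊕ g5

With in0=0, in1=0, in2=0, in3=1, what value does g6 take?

0

g1 = 0 ⊕ 0 = 0
g2 = 0 ∧ 0 = 0
g3 = 0 ∧ 0 = 0
g4 = 0 ∧ 1 = 0
g5 = 0 ∧ 0 = 0
g6 = 0 ⊕ 0 = 0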